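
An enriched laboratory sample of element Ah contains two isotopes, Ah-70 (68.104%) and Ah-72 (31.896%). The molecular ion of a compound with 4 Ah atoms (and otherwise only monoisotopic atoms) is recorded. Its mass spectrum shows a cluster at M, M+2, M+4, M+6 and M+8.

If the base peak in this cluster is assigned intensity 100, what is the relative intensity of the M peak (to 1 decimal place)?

Term probabilities: M 0.2151, M+2 0.4030, M+4 0.2831, M+6 0.0884, M+8 0.0104. Base peak = M+2.
P(M+2) = C(4,1) × 0.68104^3 × 0.31896^1 = 4 × 0.3158769 × 0.31896 = 0.403008 (base)
P(M) = C(4,0) × 0.68104^4 × 0.31896^0 = 1 × 0.2151248 × 1.0000 = 0.215125
Relative intensity = 0.215125 / 0.403008 × 100 = 53.4

53.4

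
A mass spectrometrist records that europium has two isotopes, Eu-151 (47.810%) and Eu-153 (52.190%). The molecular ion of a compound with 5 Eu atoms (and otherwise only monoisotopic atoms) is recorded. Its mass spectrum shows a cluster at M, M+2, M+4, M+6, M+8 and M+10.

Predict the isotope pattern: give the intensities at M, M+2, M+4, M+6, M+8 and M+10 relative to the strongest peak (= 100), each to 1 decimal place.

The 5 Eu atoms are independent, so intensities follow the terms of (0.47810 + 0.52190)^5.
P(M) = 0.47810^5 = 0.024980
P(M+2) = 5 × 0.47810^4 × 0.52190^1 = 0.136343
P(M+4) = 10 × 0.47810^3 × 0.52190^2 = 0.297667
P(M+6) = 10 × 0.47810^2 × 0.52190^3 = 0.324937
P(M+8) = 5 × 0.47810^1 × 0.52190^4 = 0.177353
P(M+10) = 0.52190^5 = 0.038720
The M+6 peak is largest (0.324937); scaling to 100 gives 7.7 : 42.0 : 91.6 : 100.0 : 54.6 : 11.9.

7.7 : 42.0 : 91.6 : 100.0 : 54.6 : 11.9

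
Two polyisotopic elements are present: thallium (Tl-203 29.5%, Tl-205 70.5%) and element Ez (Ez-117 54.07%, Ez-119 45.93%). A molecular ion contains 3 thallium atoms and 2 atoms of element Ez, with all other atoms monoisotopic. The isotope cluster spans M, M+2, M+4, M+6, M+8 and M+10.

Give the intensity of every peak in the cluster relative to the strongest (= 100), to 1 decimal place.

2.1 : 18.5 : 62.7 : 100.0 : 74.2 : 20.5

Thallium pattern (n=3): 0.02567237 : 0.18405787 : 0.43986713 : 0.35040263
Element Ez pattern (n=2): 0.29235649 : 0.49668702 : 0.21095649
Convolve the two distributions (both contribute in 2-u steps):
  M: 0.02567237×0.29235649 = 0.007505
  M+2: 0.02567237×0.49668702 + 0.18405787×0.29235649 = 0.066562
  M+4: 0.02567237×0.21095649 + 0.18405787×0.49668702 + 0.43986713×0.29235649 = 0.225433
  M+6: 0.18405787×0.21095649 + 0.43986713×0.49668702 + 0.35040263×0.29235649 = 0.359747
  M+8: 0.43986713×0.21095649 + 0.35040263×0.49668702 = 0.266833
  M+10: 0.35040263×0.21095649 = 0.073920
Scale to base peak (0.359747) = 100: 2.1 : 18.5 : 62.7 : 100.0 : 74.2 : 20.5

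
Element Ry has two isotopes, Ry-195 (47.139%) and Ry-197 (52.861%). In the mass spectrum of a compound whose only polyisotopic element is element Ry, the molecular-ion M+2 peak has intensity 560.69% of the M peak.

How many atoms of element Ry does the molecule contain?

5

For n independent Ry atoms, I(M+2)/I(M) = n · (abundance Ry-197) / (abundance Ry-195) = n · 0.52861/0.47139.
n = 5.6069 × 0.47139/0.52861 = 5.00 ≈ 5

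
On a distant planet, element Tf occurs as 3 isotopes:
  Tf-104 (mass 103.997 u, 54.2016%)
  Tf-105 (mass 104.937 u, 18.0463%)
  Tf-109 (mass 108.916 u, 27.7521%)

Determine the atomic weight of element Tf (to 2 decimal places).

Average mass = Σ (abundance × isotope mass) = 0.542016 × 103.997 + 0.180463 × 104.937 + 0.277521 × 108.916
= 56.3680 + 18.9372 + 30.2265 = 105.5317 u

105.53 u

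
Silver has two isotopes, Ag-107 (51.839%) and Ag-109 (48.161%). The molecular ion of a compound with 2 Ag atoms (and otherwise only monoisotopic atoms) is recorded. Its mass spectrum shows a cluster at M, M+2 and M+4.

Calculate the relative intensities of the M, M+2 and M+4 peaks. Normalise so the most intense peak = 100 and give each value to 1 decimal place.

53.8 : 100.0 : 46.5

The 2 Ag atoms are independent, so intensities follow the terms of (0.51839 + 0.48161)^2.
P(M) = 0.51839^2 = 0.268728
P(M+2) = 2 × 0.51839^1 × 0.48161^1 = 0.499324
P(M+4) = 0.48161^2 = 0.231948
The M+2 peak is largest (0.499324); scaling to 100 gives 53.8 : 100.0 : 46.5.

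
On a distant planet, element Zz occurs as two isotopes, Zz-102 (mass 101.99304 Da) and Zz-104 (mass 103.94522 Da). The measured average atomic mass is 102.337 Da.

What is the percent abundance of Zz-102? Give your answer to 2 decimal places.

Let x be the fractional abundance of Zz-102; then Zz-104 has abundance 1 − x.
101.99304·x + 103.94522·(1 − x) = 102.337
(101.99304 − 103.94522)·x = 102.337 − 103.94522
x = -1.60822 / -1.95218 = 0.82381 → 82.38% Zz-102, 17.62% Zz-104.

82.38%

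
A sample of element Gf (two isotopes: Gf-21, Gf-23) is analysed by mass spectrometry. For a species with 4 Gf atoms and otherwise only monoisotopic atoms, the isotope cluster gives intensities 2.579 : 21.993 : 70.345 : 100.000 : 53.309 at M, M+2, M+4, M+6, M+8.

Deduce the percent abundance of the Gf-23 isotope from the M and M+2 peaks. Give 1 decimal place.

Let p = fractional abundance of Gf-21. I(M+2)/I(M) = [C(4,1)·p^3·(1−p)] / p^4 = 4·(1−p)/p = 21.993/2.579 = 8.5277
(1−p)/p = 8.5277/4 = 2.1319  ⇒  p = 1/(1 + 2.1319) = 0.3193
Gf-21: 31.9%, Gf-23: 68.1%.

68.1%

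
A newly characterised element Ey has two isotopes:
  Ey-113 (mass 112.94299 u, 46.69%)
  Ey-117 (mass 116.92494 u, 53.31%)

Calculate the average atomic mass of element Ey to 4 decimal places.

Average mass = Σ (abundance × isotope mass) = 0.4669 × 112.94299 + 0.5331 × 116.92494
= 52.733082 + 62.332686 = 115.065768 u

115.0658 u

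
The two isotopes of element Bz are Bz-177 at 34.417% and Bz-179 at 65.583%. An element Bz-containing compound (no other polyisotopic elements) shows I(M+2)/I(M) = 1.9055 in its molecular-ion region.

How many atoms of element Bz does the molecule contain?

1

The M+2/M ratio from n Bz atoms is n · q/p = n · 0.65583/0.34417.
n = 1.9055 × 0.34417/0.65583 = 1.00 ≈ 1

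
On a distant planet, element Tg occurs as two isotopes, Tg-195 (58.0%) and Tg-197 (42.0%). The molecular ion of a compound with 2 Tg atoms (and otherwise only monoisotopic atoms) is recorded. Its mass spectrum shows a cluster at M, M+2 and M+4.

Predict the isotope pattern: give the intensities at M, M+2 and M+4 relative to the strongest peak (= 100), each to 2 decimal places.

69.05 : 100.00 : 36.21

Each Tg atom is independently Tg-195 (p = 0.580) or Tg-197 (q = 0.420); the cluster is the binomial expansion (p + q)^2.
P(M) = 0.580^2 = 0.336400
P(M+2) = 2 × 0.580^1 × 0.420^1 = 0.487200
P(M+4) = 0.420^2 = 0.176400
The M+2 peak is largest (0.487200); scaling to 100 gives 69.05 : 100.00 : 36.21.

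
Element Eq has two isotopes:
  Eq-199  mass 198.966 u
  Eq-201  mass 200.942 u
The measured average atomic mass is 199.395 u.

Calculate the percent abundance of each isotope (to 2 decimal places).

With x = fraction of Eq-199 (so Eq-201 is 1 − x):
198.966·x + 200.942·(1 − x) = 199.395
(198.966 − 200.942)·x = 199.395 − 200.942
x = -1.547 / -1.976 = 0.78289 → 78.29% Eq-199, 21.71% Eq-201.

Eq-199: 78.29%, Eq-201: 21.71%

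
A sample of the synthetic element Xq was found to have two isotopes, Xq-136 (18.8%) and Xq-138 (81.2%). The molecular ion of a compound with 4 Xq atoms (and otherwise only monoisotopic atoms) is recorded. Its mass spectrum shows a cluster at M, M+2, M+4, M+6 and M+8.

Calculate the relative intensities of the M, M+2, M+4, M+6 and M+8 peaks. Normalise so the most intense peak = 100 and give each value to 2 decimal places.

0.29 : 4.96 : 32.16 : 92.61 : 100.00

The 4 Xq atoms are independent, so intensities follow the terms of (0.188 + 0.812)^4.
P(M) = 0.188^4 = 0.001249
P(M+2) = 4 × 0.188^3 × 0.812^1 = 0.021582
P(M+4) = 6 × 0.188^2 × 0.812^2 = 0.139823
P(M+6) = 4 × 0.188^1 × 0.812^3 = 0.402611
P(M+8) = 0.812^4 = 0.434735
The M+8 peak is largest (0.434735); scaling to 100 gives 0.29 : 4.96 : 32.16 : 92.61 : 100.00.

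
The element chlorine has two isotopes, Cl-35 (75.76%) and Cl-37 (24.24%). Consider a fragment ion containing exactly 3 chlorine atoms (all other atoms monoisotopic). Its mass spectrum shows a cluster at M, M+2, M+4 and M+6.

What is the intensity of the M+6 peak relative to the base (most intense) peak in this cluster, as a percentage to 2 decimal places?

3.28%

Term probabilities: M 0.4348, M+2 0.4174, M+4 0.1335, M+6 0.0142. Base peak = M.
P(M) = C(3,0) × 0.7576^3 × 0.2424^0 = 1 × 0.4348304 × 1.0000 = 0.434830 (base)
P(M+6) = C(3,3) × 0.7576^0 × 0.2424^3 = 1 × 1.0000 × 0.01424288 = 0.014243
Relative intensity = 0.014243 / 0.434830 × 100 = 3.28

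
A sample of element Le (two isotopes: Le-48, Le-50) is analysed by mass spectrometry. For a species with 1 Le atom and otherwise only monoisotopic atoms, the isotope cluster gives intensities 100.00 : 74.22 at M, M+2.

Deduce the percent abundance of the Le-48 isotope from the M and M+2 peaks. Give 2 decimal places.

57.40%

Let p = fractional abundance of Le-48. I(M+2)/I(M) = [C(1,1)·p^0·(1−p)] / p^1 = 1·(1−p)/p = 74.22/100.00 = 0.7422
(1−p)/p = 0.7422/1 = 0.7422  ⇒  p = 1/(1 + 0.7422) = 0.5740
Le-48: 57.40%, Le-50: 42.60%.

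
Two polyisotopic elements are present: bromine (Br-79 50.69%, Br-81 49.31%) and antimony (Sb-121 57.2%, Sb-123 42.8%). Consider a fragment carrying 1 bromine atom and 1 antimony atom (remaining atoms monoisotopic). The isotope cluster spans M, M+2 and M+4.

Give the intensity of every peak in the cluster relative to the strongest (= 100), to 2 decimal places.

Bromine pattern (n=1): 0.5069 : 0.4931
Antimony pattern (n=1): 0.5720 : 0.4280
Convolve the two distributions (both contribute in 2-u steps):
  M: 0.5069×0.5720 = 0.289947
  M+2: 0.5069×0.4280 + 0.4931×0.5720 = 0.499006
  M+4: 0.4931×0.4280 = 0.211047
Scale to base peak (0.499006) = 100: 58.10 : 100.00 : 42.29

58.10 : 100.00 : 42.29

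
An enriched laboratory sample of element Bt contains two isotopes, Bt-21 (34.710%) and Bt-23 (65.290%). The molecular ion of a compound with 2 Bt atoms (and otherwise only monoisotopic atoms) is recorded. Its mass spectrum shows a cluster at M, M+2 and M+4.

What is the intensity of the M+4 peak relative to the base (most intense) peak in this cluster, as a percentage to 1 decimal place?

94.1%

Binomial terms of (0.34710 + 0.65290)^2: M 0.1205, M+2 0.4532, M+4 0.4263 → M+2 is the base peak.
P(M+2) = C(2,1) × 0.34710^1 × 0.65290^1 = 2 × 0.3471 × 0.6529 = 0.453243 (base)
P(M+4) = C(2,2) × 0.34710^0 × 0.65290^2 = 1 × 1.0000 × 0.42627841 = 0.426278
Relative intensity = 0.426278 / 0.453243 × 100 = 94.1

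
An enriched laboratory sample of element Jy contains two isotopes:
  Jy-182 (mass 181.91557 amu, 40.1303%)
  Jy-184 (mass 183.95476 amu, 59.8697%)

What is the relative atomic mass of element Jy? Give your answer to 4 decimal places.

Weight each isotope mass by its fractional abundance: 0.401303 × 181.91557 + 0.598697 × 183.95476
= 73.003264 + 110.133163 = 183.136427 amu

183.1364 amu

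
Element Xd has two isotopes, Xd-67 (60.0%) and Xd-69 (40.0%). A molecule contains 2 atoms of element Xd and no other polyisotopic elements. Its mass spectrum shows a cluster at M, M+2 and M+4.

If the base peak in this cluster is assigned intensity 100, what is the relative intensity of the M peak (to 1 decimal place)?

Binomial terms of (0.600 + 0.400)^2: M 0.3600, M+2 0.4800, M+4 0.1600 → M+2 is the base peak.
P(M+2) = C(2,1) × 0.600^1 × 0.400^1 = 2 × 0.6000 × 0.4000 = 0.480000 (base)
P(M) = C(2,0) × 0.600^2 × 0.400^0 = 1 × 0.3600 × 1.0000 = 0.360000
Relative intensity = 0.360000 / 0.480000 × 100 = 75.0

75.0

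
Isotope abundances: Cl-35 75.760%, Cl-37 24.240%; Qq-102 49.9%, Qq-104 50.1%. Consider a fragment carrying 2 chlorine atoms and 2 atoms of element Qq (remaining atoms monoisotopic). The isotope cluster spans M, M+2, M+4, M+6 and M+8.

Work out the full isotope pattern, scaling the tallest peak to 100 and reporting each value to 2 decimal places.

Chlorine pattern (n=2): 0.57395776 : 0.36728448 : 0.05875776
Element Qq pattern (n=2): 0.249001 : 0.499998 : 0.251001
Convolve the two distributions (both contribute in 2-u steps):
  M: 0.57395776×0.249001 = 0.142916
  M+2: 0.57395776×0.499998 + 0.36728448×0.249001 = 0.378432
  M+4: 0.57395776×0.251001 + 0.36728448×0.499998 + 0.05875776×0.249001 = 0.342336
  M+6: 0.36728448×0.251001 + 0.05875776×0.499998 = 0.121568
  M+8: 0.05875776×0.251001 = 0.014748
Scale to base peak (0.378432) = 100: 37.77 : 100.00 : 90.46 : 32.12 : 3.90

37.77 : 100.00 : 90.46 : 32.12 : 3.90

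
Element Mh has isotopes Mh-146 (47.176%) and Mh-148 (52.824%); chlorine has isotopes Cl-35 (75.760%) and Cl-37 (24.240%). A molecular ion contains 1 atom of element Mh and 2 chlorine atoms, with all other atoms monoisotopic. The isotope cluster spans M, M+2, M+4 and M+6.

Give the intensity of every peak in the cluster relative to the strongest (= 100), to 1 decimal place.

56.8 : 100.0 : 46.5 : 6.5

Element Mh pattern (n=1): 0.47176 : 0.52824
Chlorine pattern (n=2): 0.57395776 : 0.36728448 : 0.05875776
Convolve the two distributions (both contribute in 2-u steps):
  M: 0.47176×0.57395776 = 0.270770
  M+2: 0.47176×0.36728448 + 0.52824×0.57395776 = 0.476458
  M+4: 0.47176×0.05875776 + 0.52824×0.36728448 = 0.221734
  M+6: 0.52824×0.05875776 = 0.031038
Scale to base peak (0.476458) = 100: 56.8 : 100.0 : 46.5 : 6.5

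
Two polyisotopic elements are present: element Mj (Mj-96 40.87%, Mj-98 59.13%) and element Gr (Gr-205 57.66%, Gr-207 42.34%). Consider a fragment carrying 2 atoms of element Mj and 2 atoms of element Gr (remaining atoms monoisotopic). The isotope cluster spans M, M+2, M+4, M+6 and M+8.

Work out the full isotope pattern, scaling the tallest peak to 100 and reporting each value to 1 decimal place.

Element Mj pattern (n=2): 0.16703569 : 0.48332862 : 0.34963569
Element Gr pattern (n=2): 0.33246756 : 0.48826488 : 0.17926756
Convolve the two distributions (both contribute in 2-u steps):
  M: 0.16703569×0.33246756 = 0.055534
  M+2: 0.16703569×0.48826488 + 0.48332862×0.33246756 = 0.242249
  M+4: 0.16703569×0.17926756 + 0.48332862×0.48826488 + 0.34963569×0.33246756 = 0.382179
  M+6: 0.48332862×0.17926756 + 0.34963569×0.48826488 = 0.257360
  M+8: 0.34963569×0.17926756 = 0.062678
Scale to base peak (0.382179) = 100: 14.5 : 63.4 : 100.0 : 67.3 : 16.4

14.5 : 63.4 : 100.0 : 67.3 : 16.4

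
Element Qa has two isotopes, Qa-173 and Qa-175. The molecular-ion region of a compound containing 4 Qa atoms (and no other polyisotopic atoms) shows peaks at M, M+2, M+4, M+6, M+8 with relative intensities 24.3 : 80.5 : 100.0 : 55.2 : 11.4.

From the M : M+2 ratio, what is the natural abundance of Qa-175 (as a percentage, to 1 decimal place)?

45.3%

If p is the fraction of Qa that is Qa-173, then I(M+2)/I(M) = [C(4,1)·p^3·(1−p)] / p^4 = 4·(1−p)/p = 80.5/24.3 = 3.3128
(1−p)/p = 3.3128/4 = 0.8282  ⇒  p = 1/(1 + 0.8282) = 0.5470
Qa-173: 54.7%, Qa-175: 45.3%.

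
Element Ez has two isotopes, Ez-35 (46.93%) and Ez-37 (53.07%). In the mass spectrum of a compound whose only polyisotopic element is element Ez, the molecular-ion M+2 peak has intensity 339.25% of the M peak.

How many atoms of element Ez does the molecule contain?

The M+2/M ratio from n Ez atoms is n · q/p = n · 0.5307/0.4693.
n = 3.3925 × 0.4693/0.5307 = 3.00 ≈ 3

3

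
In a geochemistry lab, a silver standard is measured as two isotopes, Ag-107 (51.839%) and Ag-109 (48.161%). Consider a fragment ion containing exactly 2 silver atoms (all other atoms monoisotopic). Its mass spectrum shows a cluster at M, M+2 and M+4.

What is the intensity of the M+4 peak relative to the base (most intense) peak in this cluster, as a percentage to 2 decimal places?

Term probabilities: M 0.2687, M+2 0.4993, M+4 0.2319. Base peak = M+2.
P(M+2) = C(2,1) × 0.51839^1 × 0.48161^1 = 2 × 0.51839 × 0.48161 = 0.499324 (base)
P(M+4) = C(2,2) × 0.51839^0 × 0.48161^2 = 1 × 1.0000 × 0.23194819 = 0.231948
Relative intensity = 0.231948 / 0.499324 × 100 = 46.45

46.45%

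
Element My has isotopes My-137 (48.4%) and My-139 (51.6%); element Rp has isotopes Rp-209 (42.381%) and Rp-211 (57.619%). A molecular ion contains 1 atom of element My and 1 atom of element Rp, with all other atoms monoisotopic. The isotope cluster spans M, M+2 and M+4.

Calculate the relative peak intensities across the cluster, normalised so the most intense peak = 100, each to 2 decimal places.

41.23 : 100.00 : 59.75

Element My pattern (n=1): 0.4840 : 0.5160
Element Rp pattern (n=1): 0.42381 : 0.57619
Convolve the two distributions (both contribute in 2-u steps):
  M: 0.4840×0.42381 = 0.205124
  M+2: 0.4840×0.57619 + 0.5160×0.42381 = 0.497562
  M+4: 0.5160×0.57619 = 0.297314
Scale to base peak (0.497562) = 100: 41.23 : 100.00 : 59.75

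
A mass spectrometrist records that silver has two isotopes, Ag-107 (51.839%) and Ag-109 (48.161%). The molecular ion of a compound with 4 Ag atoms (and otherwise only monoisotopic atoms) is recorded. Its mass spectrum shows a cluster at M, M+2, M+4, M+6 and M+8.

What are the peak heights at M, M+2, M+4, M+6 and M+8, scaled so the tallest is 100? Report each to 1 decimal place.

19.3 : 71.8 : 100.0 : 61.9 : 14.4

The 4 Ag atoms are independent, so intensities follow the terms of (0.51839 + 0.48161)^4.
P(M) = 0.51839^4 = 0.072215
P(M+2) = 4 × 0.51839^3 × 0.48161^1 = 0.268365
P(M+4) = 6 × 0.51839^2 × 0.48161^2 = 0.373986
P(M+6) = 4 × 0.51839^1 × 0.48161^3 = 0.231634
P(M+8) = 0.48161^4 = 0.053800
The M+4 peak is largest (0.373986); scaling to 100 gives 19.3 : 71.8 : 100.0 : 61.9 : 14.4.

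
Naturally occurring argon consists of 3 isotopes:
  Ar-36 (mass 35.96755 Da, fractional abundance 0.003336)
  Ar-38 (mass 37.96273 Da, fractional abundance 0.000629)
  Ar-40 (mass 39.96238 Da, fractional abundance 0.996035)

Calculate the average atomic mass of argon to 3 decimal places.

39.948 Da

Ar = Σ fᵢ·mᵢ = 0.003336 × 35.96755 + 0.000629 × 37.96273 + 0.996035 × 39.96238
= 0.119988 + 0.023879 + 39.803929 = 39.947796 Da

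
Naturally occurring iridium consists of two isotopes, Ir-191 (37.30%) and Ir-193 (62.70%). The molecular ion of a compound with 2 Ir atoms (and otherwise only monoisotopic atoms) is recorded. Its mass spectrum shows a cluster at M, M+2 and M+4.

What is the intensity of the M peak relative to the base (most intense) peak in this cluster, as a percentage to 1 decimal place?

29.7%

Term probabilities: M 0.1391, M+2 0.4677, M+4 0.3931. Base peak = M+2.
P(M+2) = C(2,1) × 0.3730^1 × 0.6270^1 = 2 × 0.3730 × 0.6270 = 0.467742 (base)
P(M) = C(2,0) × 0.3730^2 × 0.6270^0 = 1 × 0.139129 × 1.0000 = 0.139129
Relative intensity = 0.139129 / 0.467742 × 100 = 29.7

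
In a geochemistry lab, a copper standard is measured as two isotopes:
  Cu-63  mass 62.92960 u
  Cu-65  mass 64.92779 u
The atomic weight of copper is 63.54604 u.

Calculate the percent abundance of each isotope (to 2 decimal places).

Writing the weighted mean with unknown fraction x of Cu-63:
62.92960·x + 64.92779·(1 − x) = 63.54604
(62.92960 − 64.92779)·x = 63.54604 − 64.92779
x = -1.38175 / -1.99819 = 0.69150 → 69.15% Cu-63, 30.85% Cu-65.

Cu-63: 69.15%, Cu-65: 30.85%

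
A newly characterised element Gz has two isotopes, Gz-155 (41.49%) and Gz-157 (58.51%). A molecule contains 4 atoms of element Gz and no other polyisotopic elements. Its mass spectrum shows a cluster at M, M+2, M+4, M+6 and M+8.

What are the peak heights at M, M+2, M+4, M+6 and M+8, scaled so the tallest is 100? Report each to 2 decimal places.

8.38 : 47.27 : 100.00 : 94.01 : 33.15

Expanding (0.4149 + 0.5851)^4:
P(M) = 0.4149^4 = 0.029633
P(M+2) = 4 × 0.4149^3 × 0.5851^1 = 0.167155
P(M+4) = 6 × 0.4149^2 × 0.5851^2 = 0.353589
P(M+6) = 4 × 0.4149^1 × 0.5851^3 = 0.332425
P(M+8) = 0.5851^4 = 0.117198
The M+4 peak is largest (0.353589); scaling to 100 gives 8.38 : 47.27 : 100.00 : 94.01 : 33.15.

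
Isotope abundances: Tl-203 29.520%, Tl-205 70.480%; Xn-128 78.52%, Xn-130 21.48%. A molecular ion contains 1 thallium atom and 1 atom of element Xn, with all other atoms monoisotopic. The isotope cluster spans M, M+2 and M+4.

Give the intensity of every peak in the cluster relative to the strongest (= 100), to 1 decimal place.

Thallium pattern (n=1): 0.2952 : 0.7048
Element Xn pattern (n=1): 0.7852 : 0.2148
Convolve the two distributions (both contribute in 2-u steps):
  M: 0.2952×0.7852 = 0.231791
  M+2: 0.2952×0.2148 + 0.7048×0.7852 = 0.616818
  M+4: 0.7048×0.2148 = 0.151391
Scale to base peak (0.616818) = 100: 37.6 : 100.0 : 24.5

37.6 : 100.0 : 24.5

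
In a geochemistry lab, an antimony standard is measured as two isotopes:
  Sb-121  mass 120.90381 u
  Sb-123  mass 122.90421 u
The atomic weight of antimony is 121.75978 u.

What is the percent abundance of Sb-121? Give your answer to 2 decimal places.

Writing the weighted mean with unknown fraction x of Sb-121:
120.90381·x + 122.90421·(1 − x) = 121.75978
(120.90381 − 122.90421)·x = 121.75978 − 122.90421
x = -1.14443 / -2.00040 = 0.57210 → 57.21% Sb-121, 42.79% Sb-123.

57.21%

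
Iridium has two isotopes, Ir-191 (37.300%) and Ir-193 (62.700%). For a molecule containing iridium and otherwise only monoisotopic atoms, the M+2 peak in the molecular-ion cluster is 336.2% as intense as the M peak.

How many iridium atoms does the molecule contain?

2

With n Ir atoms, P(M+2)/P(M) = C(n,1)·p^(n−1)q / p^n = n·q/p = n · 0.62700/0.37300.
n = 3.362 × 0.37300/0.62700 = 2.00 ≈ 2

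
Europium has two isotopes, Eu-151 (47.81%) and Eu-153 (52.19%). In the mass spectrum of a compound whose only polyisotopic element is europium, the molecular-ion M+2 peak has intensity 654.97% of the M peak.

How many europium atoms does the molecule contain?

The M+2/M ratio from n Eu atoms is n · q/p = n · 0.5219/0.4781.
n = 6.5497 × 0.4781/0.5219 = 6.00 ≈ 6

6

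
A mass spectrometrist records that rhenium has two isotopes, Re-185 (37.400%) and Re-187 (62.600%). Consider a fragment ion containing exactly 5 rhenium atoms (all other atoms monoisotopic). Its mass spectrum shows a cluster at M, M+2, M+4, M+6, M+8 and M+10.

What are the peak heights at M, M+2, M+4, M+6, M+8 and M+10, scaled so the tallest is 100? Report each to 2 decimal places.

2.13 : 17.85 : 59.74 : 100.00 : 83.69 : 28.02

The 5 Re atoms are independent, so intensities follow the terms of (0.37400 + 0.62600)^5.
P(M) = 0.37400^5 = 0.007317
P(M+2) = 5 × 0.37400^4 × 0.62600^1 = 0.061239
P(M+4) = 10 × 0.37400^3 × 0.62600^2 = 0.205005
P(M+6) = 10 × 0.37400^2 × 0.62600^3 = 0.343136
P(M+8) = 5 × 0.37400^1 × 0.62600^4 = 0.287170
P(M+10) = 0.62600^5 = 0.096133
The M+6 peak is largest (0.343136); scaling to 100 gives 2.13 : 17.85 : 59.74 : 100.00 : 83.69 : 28.02.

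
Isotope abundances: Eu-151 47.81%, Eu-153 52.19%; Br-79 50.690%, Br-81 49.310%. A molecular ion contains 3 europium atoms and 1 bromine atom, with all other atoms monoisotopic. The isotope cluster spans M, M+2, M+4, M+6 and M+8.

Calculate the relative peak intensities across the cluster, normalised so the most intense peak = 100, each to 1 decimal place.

14.8 : 62.8 : 100.0 : 70.7 : 18.7

Europium pattern (n=3): 0.10928391 : 0.3578871 : 0.39067407 : 0.14215492
Bromine pattern (n=1): 0.5069 : 0.4931
Convolve the two distributions (both contribute in 2-u steps):
  M: 0.10928391×0.5069 = 0.055396
  M+2: 0.10928391×0.4931 + 0.3578871×0.5069 = 0.235301
  M+4: 0.3578871×0.4931 + 0.39067407×0.5069 = 0.374507
  M+6: 0.39067407×0.4931 + 0.14215492×0.5069 = 0.264700
  M+8: 0.14215492×0.4931 = 0.070097
Scale to base peak (0.374507) = 100: 14.8 : 62.8 : 100.0 : 70.7 : 18.7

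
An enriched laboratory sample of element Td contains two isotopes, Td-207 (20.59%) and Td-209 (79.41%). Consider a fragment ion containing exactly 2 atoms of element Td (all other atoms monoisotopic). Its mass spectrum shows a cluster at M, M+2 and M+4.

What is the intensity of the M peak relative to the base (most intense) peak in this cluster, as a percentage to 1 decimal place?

6.7%

(0.2059 + 0.7941)^2 gives M 0.0424, M+2 0.3270, M+4 0.6306; the largest is M+4.
P(M+4) = C(2,2) × 0.2059^0 × 0.7941^2 = 1 × 1.0000 × 0.63059481 = 0.630595 (base)
P(M) = C(2,0) × 0.2059^2 × 0.7941^0 = 1 × 0.04239481 × 1.0000 = 0.042395
Relative intensity = 0.042395 / 0.630595 × 100 = 6.7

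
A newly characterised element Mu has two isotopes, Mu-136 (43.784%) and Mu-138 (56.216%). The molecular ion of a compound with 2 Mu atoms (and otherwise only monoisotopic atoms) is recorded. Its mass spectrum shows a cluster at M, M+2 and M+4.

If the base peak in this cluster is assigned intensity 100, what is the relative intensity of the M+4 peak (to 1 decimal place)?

64.2

Binomial terms of (0.43784 + 0.56216)^2: M 0.1917, M+2 0.4923, M+4 0.3160 → M+2 is the base peak.
P(M+2) = C(2,1) × 0.43784^1 × 0.56216^1 = 2 × 0.43784 × 0.56216 = 0.492272 (base)
P(M+4) = C(2,2) × 0.43784^0 × 0.56216^2 = 1 × 1.0000 × 0.31602387 = 0.316024
Relative intensity = 0.316024 / 0.492272 × 100 = 64.2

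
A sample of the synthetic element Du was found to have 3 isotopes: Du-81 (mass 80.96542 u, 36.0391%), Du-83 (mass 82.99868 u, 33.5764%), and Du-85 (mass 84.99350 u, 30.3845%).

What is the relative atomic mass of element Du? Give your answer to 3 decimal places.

82.872 u

Average mass = Σ (abundance × isotope mass) = 0.360391 × 80.96542 + 0.335764 × 82.99868 + 0.303845 × 84.99350
= 29.179209 + 27.867969 + 25.824850 = 82.872028 u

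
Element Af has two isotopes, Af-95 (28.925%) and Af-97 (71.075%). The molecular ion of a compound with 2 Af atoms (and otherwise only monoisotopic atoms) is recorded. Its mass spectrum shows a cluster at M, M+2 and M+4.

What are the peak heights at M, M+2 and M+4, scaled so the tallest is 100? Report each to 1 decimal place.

Each Af atom is independently Af-95 (p = 0.28925) or Af-97 (q = 0.71075); the cluster is the binomial expansion (p + q)^2.
P(M) = 0.28925^2 = 0.083666
P(M+2) = 2 × 0.28925^1 × 0.71075^1 = 0.411169
P(M+4) = 0.71075^2 = 0.505166
The M+4 peak is largest (0.505166); scaling to 100 gives 16.6 : 81.4 : 100.0.

16.6 : 81.4 : 100.0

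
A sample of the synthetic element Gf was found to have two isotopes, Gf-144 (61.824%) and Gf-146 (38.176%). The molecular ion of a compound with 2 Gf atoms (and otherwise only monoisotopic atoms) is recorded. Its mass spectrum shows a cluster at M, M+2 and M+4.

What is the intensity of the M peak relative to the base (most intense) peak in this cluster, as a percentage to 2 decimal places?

(0.61824 + 0.38176)^2 gives M 0.3822, M+2 0.4720, M+4 0.1457; the largest is M+2.
P(M+2) = C(2,1) × 0.61824^1 × 0.38176^1 = 2 × 0.61824 × 0.38176 = 0.472039 (base)
P(M) = C(2,0) × 0.61824^2 × 0.38176^0 = 1 × 0.3822207 × 1.0000 = 0.382221
Relative intensity = 0.382221 / 0.472039 × 100 = 80.97

80.97%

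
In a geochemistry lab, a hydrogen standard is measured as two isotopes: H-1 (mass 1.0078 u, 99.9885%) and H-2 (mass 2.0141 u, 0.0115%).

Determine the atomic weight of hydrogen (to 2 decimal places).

Weight each isotope mass by its fractional abundance: 0.999885 × 1.0078 + 0.000115 × 2.0141
= 1.00768 + 0.00023 = 1.00791 u

1.01 u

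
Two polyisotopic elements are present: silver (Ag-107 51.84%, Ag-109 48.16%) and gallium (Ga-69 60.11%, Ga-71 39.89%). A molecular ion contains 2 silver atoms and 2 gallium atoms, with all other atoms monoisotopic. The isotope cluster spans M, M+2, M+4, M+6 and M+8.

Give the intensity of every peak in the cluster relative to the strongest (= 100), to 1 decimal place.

26.5 : 84.5 : 100.0 : 52.1 : 10.1

Silver pattern (n=2): 0.26873856 : 0.49932288 : 0.23193856
Gallium pattern (n=2): 0.36132121 : 0.47955758 : 0.15912121
Convolve the two distributions (both contribute in 2-u steps):
  M: 0.26873856×0.36132121 = 0.097101
  M+2: 0.26873856×0.47955758 + 0.49932288×0.36132121 = 0.309292
  M+4: 0.26873856×0.15912121 + 0.49932288×0.47955758 + 0.23193856×0.36132121 = 0.366020
  M+6: 0.49932288×0.15912121 + 0.23193856×0.47955758 = 0.190681
  M+8: 0.23193856×0.15912121 = 0.036906
Scale to base peak (0.366020) = 100: 26.5 : 84.5 : 100.0 : 52.1 : 10.1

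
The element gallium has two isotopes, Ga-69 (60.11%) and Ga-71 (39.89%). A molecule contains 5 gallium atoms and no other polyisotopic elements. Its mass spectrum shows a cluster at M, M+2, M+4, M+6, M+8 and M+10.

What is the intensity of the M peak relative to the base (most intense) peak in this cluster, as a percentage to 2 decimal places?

Binomial terms of (0.6011 + 0.3989)^5: M 0.0785, M+2 0.2604, M+4 0.3456, M+6 0.2293, M+8 0.0761, M+10 0.0101 → M+4 is the base peak.
P(M+4) = C(5,2) × 0.6011^3 × 0.3989^2 = 10 × 0.21719018 × 0.15912121 = 0.345596 (base)
P(M) = C(5,0) × 0.6011^5 × 0.3989^0 = 1 × 0.07847542 × 1.0000 = 0.078475
Relative intensity = 0.078475 / 0.345596 × 100 = 22.71

22.71%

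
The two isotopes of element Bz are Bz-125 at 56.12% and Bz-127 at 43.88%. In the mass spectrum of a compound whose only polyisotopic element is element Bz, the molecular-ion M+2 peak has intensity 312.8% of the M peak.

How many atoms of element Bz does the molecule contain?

For n independent Bz atoms, I(M+2)/I(M) = n · (abundance Bz-127) / (abundance Bz-125) = n · 0.4388/0.5612.
n = 3.128 × 0.5612/0.4388 = 4.00 ≈ 4

4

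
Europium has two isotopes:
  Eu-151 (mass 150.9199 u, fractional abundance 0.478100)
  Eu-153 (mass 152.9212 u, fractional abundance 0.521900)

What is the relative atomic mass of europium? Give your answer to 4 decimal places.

The abundance-weighted mean is 0.478100 × 150.9199 + 0.521900 × 152.9212
= 72.15480 + 79.80957 = 151.96437 u

151.9644 u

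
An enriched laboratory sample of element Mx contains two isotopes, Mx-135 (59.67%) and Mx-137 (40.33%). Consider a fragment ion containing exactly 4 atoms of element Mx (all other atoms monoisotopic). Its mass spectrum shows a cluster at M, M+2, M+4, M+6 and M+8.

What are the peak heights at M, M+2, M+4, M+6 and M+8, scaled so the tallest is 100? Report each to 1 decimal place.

36.5 : 98.6 : 100.0 : 45.1 : 7.6

The 4 Mx atoms are independent, so intensities follow the terms of (0.5967 + 0.4033)^4.
P(M) = 0.5967^4 = 0.126772
P(M+2) = 4 × 0.5967^3 × 0.4033^1 = 0.342733
P(M+4) = 6 × 0.5967^2 × 0.4033^2 = 0.347472
P(M+6) = 4 × 0.5967^1 × 0.4033^3 = 0.156567
P(M+8) = 0.4033^4 = 0.026455
The M+4 peak is largest (0.347472); scaling to 100 gives 36.5 : 98.6 : 100.0 : 45.1 : 7.6.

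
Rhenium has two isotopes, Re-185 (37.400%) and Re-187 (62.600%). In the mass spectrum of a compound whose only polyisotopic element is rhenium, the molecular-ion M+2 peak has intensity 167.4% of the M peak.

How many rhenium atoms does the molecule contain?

1

For n independent Re atoms, I(M+2)/I(M) = n · (abundance Re-187) / (abundance Re-185) = n · 0.62600/0.37400.
n = 1.674 × 0.37400/0.62600 = 1.00 ≈ 1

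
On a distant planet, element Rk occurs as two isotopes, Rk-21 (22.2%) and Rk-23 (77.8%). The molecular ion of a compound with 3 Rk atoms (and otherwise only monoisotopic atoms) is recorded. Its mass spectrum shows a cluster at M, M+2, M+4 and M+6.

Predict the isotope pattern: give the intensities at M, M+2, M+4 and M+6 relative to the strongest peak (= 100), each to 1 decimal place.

The 3 Rk atoms are independent, so intensities follow the terms of (0.222 + 0.778)^3.
P(M) = 0.222^3 = 0.010941
P(M+2) = 3 × 0.222^2 × 0.778^1 = 0.115029
P(M+4) = 3 × 0.222^1 × 0.778^2 = 0.403119
P(M+6) = 0.778^3 = 0.470911
The M+6 peak is largest (0.470911); scaling to 100 gives 2.3 : 24.4 : 85.6 : 100.0.

2.3 : 24.4 : 85.6 : 100.0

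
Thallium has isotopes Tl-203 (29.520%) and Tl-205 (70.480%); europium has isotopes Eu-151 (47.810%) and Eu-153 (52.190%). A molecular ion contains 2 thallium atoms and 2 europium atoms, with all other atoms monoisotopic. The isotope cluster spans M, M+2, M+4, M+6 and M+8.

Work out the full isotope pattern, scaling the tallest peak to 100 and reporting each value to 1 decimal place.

5.5 : 38.4 : 95.5 : 100.0 : 37.5

Thallium pattern (n=2): 0.08714304 : 0.41611392 : 0.49674304
Europium pattern (n=2): 0.22857961 : 0.49904078 : 0.27237961
Convolve the two distributions (both contribute in 2-u steps):
  M: 0.08714304×0.22857961 = 0.019919
  M+2: 0.08714304×0.49904078 + 0.41611392×0.22857961 = 0.138603
  M+4: 0.08714304×0.27237961 + 0.41611392×0.49904078 + 0.49674304×0.22857961 = 0.344939
  M+6: 0.41611392×0.27237961 + 0.49674304×0.49904078 = 0.361236
  M+8: 0.49674304×0.27237961 = 0.135303
Scale to base peak (0.361236) = 100: 5.5 : 38.4 : 95.5 : 100.0 : 37.5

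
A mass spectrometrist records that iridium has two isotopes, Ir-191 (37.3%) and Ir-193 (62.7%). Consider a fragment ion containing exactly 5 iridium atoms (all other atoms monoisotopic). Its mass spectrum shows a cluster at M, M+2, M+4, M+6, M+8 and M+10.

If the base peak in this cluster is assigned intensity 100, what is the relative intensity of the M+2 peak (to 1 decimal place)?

17.7

(0.373 + 0.627)^5 gives M 0.0072, M+2 0.0607, M+4 0.2040, M+6 0.3429, M+8 0.2882, M+10 0.0969; the largest is M+6.
P(M+6) = C(5,3) × 0.373^2 × 0.627^3 = 10 × 0.139129 × 0.24649188 = 0.342942 (base)
P(M+2) = C(5,1) × 0.373^4 × 0.627^1 = 5 × 0.01935688 × 0.6270 = 0.060684
Relative intensity = 0.060684 / 0.342942 × 100 = 17.7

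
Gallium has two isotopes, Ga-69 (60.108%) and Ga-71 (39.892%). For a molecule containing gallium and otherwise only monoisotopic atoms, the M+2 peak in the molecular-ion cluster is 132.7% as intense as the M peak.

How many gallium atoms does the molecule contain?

For n independent Ga atoms, I(M+2)/I(M) = n · (abundance Ga-71) / (abundance Ga-69) = n · 0.39892/0.60108.
n = 1.327 × 0.60108/0.39892 = 2.00 ≈ 2

2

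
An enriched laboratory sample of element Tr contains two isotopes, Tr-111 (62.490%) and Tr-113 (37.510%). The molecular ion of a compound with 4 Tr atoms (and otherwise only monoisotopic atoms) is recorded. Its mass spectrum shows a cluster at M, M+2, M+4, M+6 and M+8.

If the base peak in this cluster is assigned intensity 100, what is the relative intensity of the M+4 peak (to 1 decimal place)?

90.0

(0.62490 + 0.37510)^4 gives M 0.1525, M+2 0.3661, M+4 0.3297, M+6 0.1319, M+8 0.0198; the largest is M+2.
P(M+2) = C(4,1) × 0.62490^3 × 0.37510^1 = 4 × 0.24402346 × 0.3751 = 0.366133 (base)
P(M+4) = C(4,2) × 0.62490^2 × 0.37510^2 = 6 × 0.39050001 × 0.14070001 = 0.329660
Relative intensity = 0.329660 / 0.366133 × 100 = 90.0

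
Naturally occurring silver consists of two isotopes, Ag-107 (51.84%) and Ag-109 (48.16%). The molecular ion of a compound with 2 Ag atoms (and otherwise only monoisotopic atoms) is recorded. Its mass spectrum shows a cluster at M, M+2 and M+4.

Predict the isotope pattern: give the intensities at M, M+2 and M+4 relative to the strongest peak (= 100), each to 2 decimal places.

Expanding (0.5184 + 0.4816)^2:
P(M) = 0.5184^2 = 0.268739
P(M+2) = 2 × 0.5184^1 × 0.4816^1 = 0.499323
P(M+4) = 0.4816^2 = 0.231939
The M+2 peak is largest (0.499323); scaling to 100 gives 53.82 : 100.00 : 46.45.

53.82 : 100.00 : 46.45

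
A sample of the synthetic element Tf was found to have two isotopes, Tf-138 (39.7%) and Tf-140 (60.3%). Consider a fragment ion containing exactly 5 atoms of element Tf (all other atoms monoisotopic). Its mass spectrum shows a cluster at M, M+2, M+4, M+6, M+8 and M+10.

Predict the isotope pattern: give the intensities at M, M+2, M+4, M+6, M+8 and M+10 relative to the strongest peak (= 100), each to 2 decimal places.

2.85 : 21.67 : 65.84 : 100.00 : 75.94 : 23.07

The 5 Tf atoms are independent, so intensities follow the terms of (0.397 + 0.603)^5.
P(M) = 0.397^5 = 0.009862
P(M+2) = 5 × 0.397^4 × 0.603^1 = 0.074894
P(M+4) = 10 × 0.397^3 × 0.603^2 = 0.227513
P(M+6) = 10 × 0.397^2 × 0.603^3 = 0.345568
P(M+8) = 5 × 0.397^1 × 0.603^4 = 0.262440
P(M+10) = 0.603^5 = 0.079724
The M+6 peak is largest (0.345568); scaling to 100 gives 2.85 : 21.67 : 65.84 : 100.00 : 75.94 : 23.07.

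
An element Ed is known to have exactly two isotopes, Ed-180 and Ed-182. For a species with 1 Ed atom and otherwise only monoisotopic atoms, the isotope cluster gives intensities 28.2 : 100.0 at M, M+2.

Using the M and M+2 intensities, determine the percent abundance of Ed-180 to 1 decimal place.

22.0%

Let p = fractional abundance of Ed-180. I(M+2)/I(M) = [C(1,1)·p^0·(1−p)] / p^1 = 1·(1−p)/p = 100.0/28.2 = 3.5461
(1−p)/p = 3.5461/1 = 3.5461  ⇒  p = 1/(1 + 3.5461) = 0.2200
Ed-180: 22.0%, Ed-182: 78.0%.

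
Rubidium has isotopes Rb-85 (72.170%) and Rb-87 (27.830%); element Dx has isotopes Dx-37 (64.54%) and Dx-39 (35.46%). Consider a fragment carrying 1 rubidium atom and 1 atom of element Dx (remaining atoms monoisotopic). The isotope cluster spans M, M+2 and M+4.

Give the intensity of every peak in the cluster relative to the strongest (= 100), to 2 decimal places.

Rubidium pattern (n=1): 0.7217 : 0.2783
Element Dx pattern (n=1): 0.6454 : 0.3546
Convolve the two distributions (both contribute in 2-u steps):
  M: 0.7217×0.6454 = 0.465785
  M+2: 0.7217×0.3546 + 0.2783×0.6454 = 0.435530
  M+4: 0.2783×0.3546 = 0.098685
Scale to base peak (0.465785) = 100: 100.00 : 93.50 : 21.19

100.00 : 93.50 : 21.19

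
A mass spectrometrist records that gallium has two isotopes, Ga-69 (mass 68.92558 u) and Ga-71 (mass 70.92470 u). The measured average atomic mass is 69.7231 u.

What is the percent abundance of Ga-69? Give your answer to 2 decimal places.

Writing the weighted mean with unknown fraction x of Ga-69:
68.92558·x + 70.92470·(1 − x) = 69.7231
(68.92558 − 70.92470)·x = 69.7231 − 70.92470
x = -1.20160 / -1.99912 = 0.60106 → 60.11% Ga-69, 39.89% Ga-71.

60.11%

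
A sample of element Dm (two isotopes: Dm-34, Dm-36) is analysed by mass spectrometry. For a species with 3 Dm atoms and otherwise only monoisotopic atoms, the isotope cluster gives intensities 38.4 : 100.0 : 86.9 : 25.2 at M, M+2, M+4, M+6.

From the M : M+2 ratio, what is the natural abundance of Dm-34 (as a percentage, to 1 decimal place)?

Let p = fractional abundance of Dm-34. I(M+2)/I(M) = [C(3,1)·p^2·(1−p)] / p^3 = 3·(1−p)/p = 100.0/38.4 = 2.6042
(1−p)/p = 2.6042/3 = 0.8681  ⇒  p = 1/(1 + 0.8681) = 0.5353
Dm-34: 53.5%, Dm-36: 46.5%.

53.5%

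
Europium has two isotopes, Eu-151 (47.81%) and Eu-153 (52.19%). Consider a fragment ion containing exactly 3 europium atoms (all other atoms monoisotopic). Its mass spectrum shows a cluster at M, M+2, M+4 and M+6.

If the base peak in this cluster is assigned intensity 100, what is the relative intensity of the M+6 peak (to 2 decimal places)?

36.39

(0.4781 + 0.5219)^3 gives M 0.1093, M+2 0.3579, M+4 0.3907, M+6 0.1422; the largest is M+4.
P(M+4) = C(3,2) × 0.4781^1 × 0.5219^2 = 3 × 0.4781 × 0.27237961 = 0.390674 (base)
P(M+6) = C(3,3) × 0.4781^0 × 0.5219^3 = 1 × 1.0000 × 0.14215492 = 0.142155
Relative intensity = 0.142155 / 0.390674 × 100 = 36.39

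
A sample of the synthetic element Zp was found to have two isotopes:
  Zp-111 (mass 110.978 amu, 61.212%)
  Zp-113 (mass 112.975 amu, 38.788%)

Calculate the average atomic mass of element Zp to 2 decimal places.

111.75 amu

Average mass = Σ (abundance × isotope mass) = 0.61212 × 110.978 + 0.38788 × 112.975
= 67.9319 + 43.8207 = 111.7526 amu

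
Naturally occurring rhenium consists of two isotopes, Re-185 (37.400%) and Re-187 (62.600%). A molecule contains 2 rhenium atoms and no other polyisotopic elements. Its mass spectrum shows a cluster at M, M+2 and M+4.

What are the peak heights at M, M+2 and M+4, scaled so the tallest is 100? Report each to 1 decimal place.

Each Re atom is independently Re-185 (p = 0.37400) or Re-187 (q = 0.62600); the cluster is the binomial expansion (p + q)^2.
P(M) = 0.37400^2 = 0.139876
P(M+2) = 2 × 0.37400^1 × 0.62600^1 = 0.468248
P(M+4) = 0.62600^2 = 0.391876
The M+2 peak is largest (0.468248); scaling to 100 gives 29.9 : 100.0 : 83.7.

29.9 : 100.0 : 83.7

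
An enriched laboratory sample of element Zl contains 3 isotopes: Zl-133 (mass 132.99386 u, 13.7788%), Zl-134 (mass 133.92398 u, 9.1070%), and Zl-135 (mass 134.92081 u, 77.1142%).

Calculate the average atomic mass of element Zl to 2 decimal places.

Average mass = Σ (abundance × isotope mass) = 0.137788 × 132.99386 + 0.091070 × 133.92398 + 0.771142 × 134.92081
= 18.324958 + 12.196457 + 104.043103 = 134.564518 u

134.56 u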